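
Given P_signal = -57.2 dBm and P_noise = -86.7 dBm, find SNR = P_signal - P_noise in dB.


SNR = -57.2 - (-86.7) = 29.5 dB

29.5 dB


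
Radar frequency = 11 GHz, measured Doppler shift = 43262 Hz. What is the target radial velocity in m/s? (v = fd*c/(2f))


v = 43262 * 3e8 / (2 * 11000000000.0) = 589.9 m/s

589.9 m/s


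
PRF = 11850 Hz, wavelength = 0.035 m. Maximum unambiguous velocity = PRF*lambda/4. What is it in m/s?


V_ua = 11850 * 0.035 / 4 = 103.7 m/s

103.7 m/s


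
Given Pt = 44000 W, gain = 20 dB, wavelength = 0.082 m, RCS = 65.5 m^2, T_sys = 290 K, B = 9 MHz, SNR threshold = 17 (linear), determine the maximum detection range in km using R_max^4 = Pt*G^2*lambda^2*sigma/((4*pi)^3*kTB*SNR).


G_lin = 10^(20/10) = 100.0
R^4 = 44000 * 100.0^2 * 0.082^2 * 65.5 / ((4*pi)^3 * 1.38e-23 * 290 * 9000000.0 * 17)
R^4 = 1.59486e17 m^4
R_max = (1.59486e17)^(1/4) = 19983.9 m = 20.0 km

20.0 km


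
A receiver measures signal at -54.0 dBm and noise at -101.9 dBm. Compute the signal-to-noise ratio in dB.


SNR = -54.0 - (-101.9) = 47.9 dB

47.9 dB


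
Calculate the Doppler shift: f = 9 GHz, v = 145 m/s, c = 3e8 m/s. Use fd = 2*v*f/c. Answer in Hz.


fd = 2 * 145 * 9000000000.0 / 3e8 = 8700.0 Hz

8700.0 Hz


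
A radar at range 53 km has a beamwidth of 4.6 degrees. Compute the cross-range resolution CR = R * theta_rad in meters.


BW_rad = 0.080285146
CR = 53000 * 0.080285146 = 4255.1 m

4255.1 m


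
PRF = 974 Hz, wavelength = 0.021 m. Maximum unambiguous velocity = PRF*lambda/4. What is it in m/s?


V_ua = 974 * 0.021 / 4 = 5.1 m/s

5.1 m/s


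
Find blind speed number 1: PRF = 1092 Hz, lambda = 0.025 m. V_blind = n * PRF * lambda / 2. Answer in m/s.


V_blind = 1 * 1092 * 0.025 / 2 = 13.7 m/s

13.7 m/s


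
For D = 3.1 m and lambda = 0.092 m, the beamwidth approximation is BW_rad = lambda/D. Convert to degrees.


BW_rad = 0.092 / 3.1 = 0.029677
BW_deg = 1.7 degrees

1.7 degrees


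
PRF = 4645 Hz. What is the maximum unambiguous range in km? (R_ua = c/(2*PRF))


R_ua = 3e8 / (2 * 4645) = 32292.8 m = 32.3 km

32.3 km


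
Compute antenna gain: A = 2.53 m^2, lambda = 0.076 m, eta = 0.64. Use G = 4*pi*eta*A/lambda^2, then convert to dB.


G_linear = 4*pi*0.64*2.53/0.076^2 = 3522.76
G_dB = 10*log10(3522.76) = 35.5 dB

35.5 dB


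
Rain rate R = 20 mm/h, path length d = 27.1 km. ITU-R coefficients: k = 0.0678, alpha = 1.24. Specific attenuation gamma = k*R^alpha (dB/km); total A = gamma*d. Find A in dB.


gamma = 0.0678 * 20^1.24 = 2.78296 dB/km
A = 2.78296 * 27.1 = 75.42 dB

75.42 dB


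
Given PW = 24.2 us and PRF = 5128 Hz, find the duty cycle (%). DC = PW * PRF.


DC = 24.2e-6 * 5128 * 100 = 12.41%

12.41%


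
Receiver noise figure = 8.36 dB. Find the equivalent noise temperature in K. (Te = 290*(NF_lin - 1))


NF_lin = 10^(8.36/10) = 6.854882
Te = 290 * (6.854882 - 1) = 1697.9 K

1697.9 K


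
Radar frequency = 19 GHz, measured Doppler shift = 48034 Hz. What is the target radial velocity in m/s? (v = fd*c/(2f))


v = 48034 * 3e8 / (2 * 19000000000.0) = 379.2 m/s

379.2 m/s


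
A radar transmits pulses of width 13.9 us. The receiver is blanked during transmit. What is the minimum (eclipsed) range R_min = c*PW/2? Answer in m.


R_min = 3e8 * 13.9e-6 / 2 = 2085.0 m

2085.0 m


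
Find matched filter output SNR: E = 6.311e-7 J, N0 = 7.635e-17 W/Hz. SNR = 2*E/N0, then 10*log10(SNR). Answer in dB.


SNR_lin = 2 * 6.311e-7 / 7.635e-17 = 1.653e10
SNR_dB = 10*log10(1.653e10) = 102.2 dB

102.2 dB


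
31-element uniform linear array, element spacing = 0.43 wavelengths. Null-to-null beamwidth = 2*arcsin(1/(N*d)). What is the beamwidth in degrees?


1/(N*d) = 1/(31*0.43) = 0.075019
BW = 2*arcsin(0.075019) = 8.6 degrees

8.6 degrees


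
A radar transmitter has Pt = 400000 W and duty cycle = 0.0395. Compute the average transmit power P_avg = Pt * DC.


P_avg = 400000 * 0.0395 = 15800.0 W

15800.0 W


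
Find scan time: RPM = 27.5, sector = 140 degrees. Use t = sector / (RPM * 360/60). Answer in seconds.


t = 140 / (27.5 * 360) * 60 = 0.85 s

0.85 s


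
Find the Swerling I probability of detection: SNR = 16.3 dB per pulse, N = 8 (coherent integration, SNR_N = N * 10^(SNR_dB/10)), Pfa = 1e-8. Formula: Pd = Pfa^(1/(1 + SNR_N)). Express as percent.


SNR_lin = 10^(16.3/10) = 42.65795
SNR_N = 8 * 42.65795 = 341.2636
1/(1 + SNR_N) = 1/342.2636 = 0.0029217
Pd = (1e-8)^0.0029217 = 0.9476
Pd = 94.8%

94.8%


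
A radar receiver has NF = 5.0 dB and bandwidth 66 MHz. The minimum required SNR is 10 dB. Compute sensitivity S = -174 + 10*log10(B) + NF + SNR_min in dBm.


10*log10(66000000.0) = 78.2
S = -174 + 78.2 + 5.0 + 10 = -80.8 dBm

-80.8 dBm


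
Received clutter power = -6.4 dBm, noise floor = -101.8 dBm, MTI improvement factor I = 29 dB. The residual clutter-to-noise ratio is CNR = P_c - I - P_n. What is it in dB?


CNR = -6.4 - 29 - (-101.8) = 66.4 dB

66.4 dB


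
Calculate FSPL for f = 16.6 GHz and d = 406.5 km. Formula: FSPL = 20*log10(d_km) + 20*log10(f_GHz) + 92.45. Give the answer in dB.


20*log10(406.5) = 52.18
20*log10(16.6) = 24.4
FSPL = 169.0 dB

169.0 dB


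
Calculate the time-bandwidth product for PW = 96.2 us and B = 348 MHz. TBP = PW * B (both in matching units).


TBP = 96.2 * 348 = 33477.6

33477.6


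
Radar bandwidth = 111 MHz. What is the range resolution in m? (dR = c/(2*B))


dR = 3e8 / (2 * 111000000.0) = 1.35 m

1.35 m


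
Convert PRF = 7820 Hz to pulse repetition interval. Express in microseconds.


PRI = 1/7820 = 0.0001278772 s = 127.9 us

127.9 us


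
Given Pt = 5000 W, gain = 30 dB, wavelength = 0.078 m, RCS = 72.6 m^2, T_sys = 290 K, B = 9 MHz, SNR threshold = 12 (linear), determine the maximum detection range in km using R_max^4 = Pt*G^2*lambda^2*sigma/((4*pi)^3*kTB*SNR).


G_lin = 10^(30/10) = 1000.0
R^4 = 5000 * 1000.0^2 * 0.078^2 * 72.6 / ((4*pi)^3 * 1.38e-23 * 290 * 9000000.0 * 12)
R^4 = 2.57493e18 m^4
R_max = (2.57493e18)^(1/4) = 40058.2 m = 40.1 km

40.1 km


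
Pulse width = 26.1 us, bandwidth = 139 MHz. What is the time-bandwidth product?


TBP = 26.1 * 139 = 3627.9

3627.9


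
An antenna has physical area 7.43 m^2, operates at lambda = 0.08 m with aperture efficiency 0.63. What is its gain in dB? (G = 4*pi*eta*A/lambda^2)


G_linear = 4*pi*0.63*7.43/0.08^2 = 9190.93
G_dB = 10*log10(9190.93) = 39.6 dB

39.6 dB


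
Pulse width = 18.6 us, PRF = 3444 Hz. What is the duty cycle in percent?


DC = 18.6e-6 * 3444 * 100 = 6.41%

6.41%


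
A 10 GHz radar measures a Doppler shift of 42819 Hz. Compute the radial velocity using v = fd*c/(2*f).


v = 42819 * 3e8 / (2 * 10000000000.0) = 642.3 m/s

642.3 m/s


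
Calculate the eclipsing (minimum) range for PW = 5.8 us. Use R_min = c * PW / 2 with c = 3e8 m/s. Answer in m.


R_min = 3e8 * 5.8e-6 / 2 = 870.0 m

870.0 m


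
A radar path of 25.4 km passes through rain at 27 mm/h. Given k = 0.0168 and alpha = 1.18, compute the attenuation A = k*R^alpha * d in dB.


gamma = 0.0168 * 27^1.18 = 0.820953 dB/km
A = 0.820953 * 25.4 = 20.85 dB

20.85 dB


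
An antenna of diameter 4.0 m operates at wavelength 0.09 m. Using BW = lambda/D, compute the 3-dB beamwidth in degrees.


BW_rad = 0.09 / 4.0 = 0.0225
BW_deg = 1.29 degrees

1.29 degrees


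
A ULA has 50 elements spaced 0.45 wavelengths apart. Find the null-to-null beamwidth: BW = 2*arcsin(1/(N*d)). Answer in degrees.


1/(N*d) = 1/(50*0.45) = 0.044444
BW = 2*arcsin(0.044444) = 5.1 degrees

5.1 degrees


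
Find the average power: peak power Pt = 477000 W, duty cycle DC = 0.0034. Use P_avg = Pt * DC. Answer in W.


P_avg = 477000 * 0.0034 = 1621.8 W

1621.8 W


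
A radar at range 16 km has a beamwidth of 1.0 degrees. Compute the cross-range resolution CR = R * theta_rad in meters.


BW_rad = 0.017453293
CR = 16000 * 0.017453293 = 279.3 m

279.3 m


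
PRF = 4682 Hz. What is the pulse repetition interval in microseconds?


PRI = 1/4682 = 0.0002135839 s = 213.6 us

213.6 us


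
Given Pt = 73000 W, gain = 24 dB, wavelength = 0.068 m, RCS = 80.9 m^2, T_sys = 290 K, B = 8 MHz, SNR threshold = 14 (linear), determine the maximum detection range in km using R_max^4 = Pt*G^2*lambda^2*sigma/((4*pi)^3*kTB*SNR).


G_lin = 10^(24/10) = 251.188643
R^4 = 73000 * 251.188643^2 * 0.068^2 * 80.9 / ((4*pi)^3 * 1.38e-23 * 290 * 8000000.0 * 14)
R^4 = 1.93716e18 m^4
R_max = (1.93716e18)^(1/4) = 37307.1 m = 37.3 km

37.3 km


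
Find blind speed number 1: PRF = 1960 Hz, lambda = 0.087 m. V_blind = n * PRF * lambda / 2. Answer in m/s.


V_blind = 1 * 1960 * 0.087 / 2 = 85.3 m/s

85.3 m/s


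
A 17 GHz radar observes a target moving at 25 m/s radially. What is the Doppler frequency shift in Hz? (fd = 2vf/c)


fd = 2 * 25 * 17000000000.0 / 3e8 = 2833.3 Hz

2833.3 Hz


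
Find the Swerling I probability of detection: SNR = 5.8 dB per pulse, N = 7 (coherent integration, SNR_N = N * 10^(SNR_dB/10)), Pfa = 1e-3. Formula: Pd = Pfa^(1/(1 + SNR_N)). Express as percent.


SNR_lin = 10^(5.8/10) = 3.80189
SNR_N = 7 * 3.80189 = 26.61323
1/(1 + SNR_N) = 1/27.61323 = 0.0362145
Pd = (1e-3)^0.0362145 = 0.77868
Pd = 77.9%

77.9%


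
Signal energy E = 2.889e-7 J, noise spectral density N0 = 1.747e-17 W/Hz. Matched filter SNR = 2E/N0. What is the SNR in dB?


SNR_lin = 2 * 2.889e-7 / 1.747e-17 = 3.307e10
SNR_dB = 10*log10(3.307e10) = 105.2 dB

105.2 dB


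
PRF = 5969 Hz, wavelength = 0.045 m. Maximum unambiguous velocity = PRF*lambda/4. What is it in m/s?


V_ua = 5969 * 0.045 / 4 = 67.2 m/s

67.2 m/s


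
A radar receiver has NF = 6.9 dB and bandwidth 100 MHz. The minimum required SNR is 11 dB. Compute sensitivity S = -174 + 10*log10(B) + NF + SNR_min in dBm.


10*log10(100000000.0) = 80.0
S = -174 + 80.0 + 6.9 + 11 = -76.1 dBm

-76.1 dBm


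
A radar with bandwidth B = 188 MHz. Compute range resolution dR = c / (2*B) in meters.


dR = 3e8 / (2 * 188000000.0) = 0.8 m

0.8 m


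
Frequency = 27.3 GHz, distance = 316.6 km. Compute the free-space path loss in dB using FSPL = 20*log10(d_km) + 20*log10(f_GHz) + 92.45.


20*log10(316.6) = 50.01
20*log10(27.3) = 28.72
FSPL = 171.2 dB

171.2 dB


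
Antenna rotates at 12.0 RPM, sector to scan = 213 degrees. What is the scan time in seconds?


t = 213 / (12.0 * 360) * 60 = 2.96 s

2.96 s


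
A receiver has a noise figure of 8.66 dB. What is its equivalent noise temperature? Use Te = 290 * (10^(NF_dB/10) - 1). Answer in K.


NF_lin = 10^(8.66/10) = 7.345139
Te = 290 * (7.345139 - 1) = 1840.1 K

1840.1 K


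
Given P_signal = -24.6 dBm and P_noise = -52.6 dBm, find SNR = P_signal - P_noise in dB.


SNR = -24.6 - (-52.6) = 28.0 dB

28.0 dB


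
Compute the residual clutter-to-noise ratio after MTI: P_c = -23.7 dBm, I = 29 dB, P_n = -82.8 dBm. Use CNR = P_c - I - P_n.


CNR = -23.7 - 29 - (-82.8) = 30.1 dB

30.1 dB


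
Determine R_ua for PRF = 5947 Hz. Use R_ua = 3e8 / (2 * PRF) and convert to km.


R_ua = 3e8 / (2 * 5947) = 25222.8 m = 25.2 km

25.2 km


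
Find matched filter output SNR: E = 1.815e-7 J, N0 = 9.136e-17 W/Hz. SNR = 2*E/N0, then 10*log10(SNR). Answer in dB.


SNR_lin = 2 * 1.815e-7 / 9.136e-17 = 3.973e9
SNR_dB = 10*log10(3.973e9) = 96.0 dB

96.0 dB


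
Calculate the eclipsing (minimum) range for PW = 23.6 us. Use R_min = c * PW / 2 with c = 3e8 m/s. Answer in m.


R_min = 3e8 * 23.6e-6 / 2 = 3540.0 m

3540.0 m


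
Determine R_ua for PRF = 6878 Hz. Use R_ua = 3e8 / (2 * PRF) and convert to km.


R_ua = 3e8 / (2 * 6878) = 21808.7 m = 21.8 km

21.8 km


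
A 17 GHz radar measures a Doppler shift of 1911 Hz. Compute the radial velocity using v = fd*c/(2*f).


v = 1911 * 3e8 / (2 * 17000000000.0) = 16.9 m/s

16.9 m/s


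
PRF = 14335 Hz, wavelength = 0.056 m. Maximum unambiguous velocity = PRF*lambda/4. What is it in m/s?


V_ua = 14335 * 0.056 / 4 = 200.7 m/s

200.7 m/s


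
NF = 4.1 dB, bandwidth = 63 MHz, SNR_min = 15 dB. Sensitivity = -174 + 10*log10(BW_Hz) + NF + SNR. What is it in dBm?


10*log10(63000000.0) = 77.99
S = -174 + 77.99 + 4.1 + 15 = -76.9 dBm

-76.9 dBm


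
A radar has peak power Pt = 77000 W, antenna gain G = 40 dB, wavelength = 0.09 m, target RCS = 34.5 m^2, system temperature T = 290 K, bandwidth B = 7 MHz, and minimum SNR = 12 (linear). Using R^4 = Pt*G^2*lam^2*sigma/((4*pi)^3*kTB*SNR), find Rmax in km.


G_lin = 10^(40/10) = 10000.0
R^4 = 77000 * 10000.0^2 * 0.09^2 * 34.5 / ((4*pi)^3 * 1.38e-23 * 290 * 7000000.0 * 12)
R^4 = 3.22559e21 m^4
R_max = (3.22559e21)^(1/4) = 238315.5 m = 238.3 km

238.3 km


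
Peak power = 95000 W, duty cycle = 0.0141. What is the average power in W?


P_avg = 95000 * 0.0141 = 1339.5 W

1339.5 W


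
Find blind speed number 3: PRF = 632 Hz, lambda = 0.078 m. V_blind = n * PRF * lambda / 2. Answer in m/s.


V_blind = 3 * 632 * 0.078 / 2 = 73.9 m/s

73.9 m/s


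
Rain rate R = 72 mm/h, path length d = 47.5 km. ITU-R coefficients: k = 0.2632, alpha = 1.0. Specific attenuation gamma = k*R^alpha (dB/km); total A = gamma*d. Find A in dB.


gamma = 0.2632 * 72^1.0 = 18.9504 dB/km
A = 18.9504 * 47.5 = 900.14 dB

900.14 dB


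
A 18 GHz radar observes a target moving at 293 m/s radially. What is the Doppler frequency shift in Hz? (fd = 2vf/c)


fd = 2 * 293 * 18000000000.0 / 3e8 = 35160.0 Hz

35160.0 Hz


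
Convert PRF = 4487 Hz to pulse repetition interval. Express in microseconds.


PRI = 1/4487 = 0.0002228661 s = 222.9 us

222.9 us


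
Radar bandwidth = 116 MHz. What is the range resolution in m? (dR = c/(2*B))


dR = 3e8 / (2 * 116000000.0) = 1.29 m

1.29 m


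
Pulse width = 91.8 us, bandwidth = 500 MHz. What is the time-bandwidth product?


TBP = 91.8 * 500 = 45900.0

45900.0


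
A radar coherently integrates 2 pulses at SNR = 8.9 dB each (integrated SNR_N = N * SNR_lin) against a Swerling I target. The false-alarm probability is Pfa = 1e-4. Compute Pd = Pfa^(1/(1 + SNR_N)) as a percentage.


SNR_lin = 10^(8.9/10) = 7.76247
SNR_N = 2 * 7.76247 = 15.52494
1/(1 + SNR_N) = 1/16.52494 = 0.0605146
Pd = (1e-4)^0.0605146 = 0.57272
Pd = 57.3%

57.3%


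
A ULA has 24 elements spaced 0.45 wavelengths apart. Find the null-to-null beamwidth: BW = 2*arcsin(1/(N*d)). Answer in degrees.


1/(N*d) = 1/(24*0.45) = 0.092593
BW = 2*arcsin(0.092593) = 10.6 degrees

10.6 degrees


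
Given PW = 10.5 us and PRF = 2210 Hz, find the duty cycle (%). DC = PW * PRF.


DC = 10.5e-6 * 2210 * 100 = 2.32%

2.32%


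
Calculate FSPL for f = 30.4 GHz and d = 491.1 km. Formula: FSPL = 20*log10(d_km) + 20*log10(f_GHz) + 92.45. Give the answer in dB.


20*log10(491.1) = 53.82
20*log10(30.4) = 29.66
FSPL = 175.9 dB

175.9 dB


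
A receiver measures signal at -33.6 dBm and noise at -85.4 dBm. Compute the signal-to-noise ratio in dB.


SNR = -33.6 - (-85.4) = 51.8 dB

51.8 dB


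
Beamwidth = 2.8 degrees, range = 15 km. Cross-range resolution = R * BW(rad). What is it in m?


BW_rad = 0.048869219
CR = 15000 * 0.048869219 = 733.0 m

733.0 m


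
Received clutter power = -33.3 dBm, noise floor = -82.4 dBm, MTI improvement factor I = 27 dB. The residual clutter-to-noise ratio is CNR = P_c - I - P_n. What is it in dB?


CNR = -33.3 - 27 - (-82.4) = 22.1 dB

22.1 dB


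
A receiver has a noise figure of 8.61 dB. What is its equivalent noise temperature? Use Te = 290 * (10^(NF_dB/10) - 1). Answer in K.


NF_lin = 10^(8.61/10) = 7.26106
Te = 290 * (7.26106 - 1) = 1815.7 K

1815.7 K


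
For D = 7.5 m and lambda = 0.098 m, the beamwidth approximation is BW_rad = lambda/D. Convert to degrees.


BW_rad = 0.098 / 7.5 = 0.013067
BW_deg = 0.75 degrees

0.75 degrees


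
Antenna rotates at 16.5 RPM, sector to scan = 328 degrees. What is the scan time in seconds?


t = 328 / (16.5 * 360) * 60 = 3.31 s

3.31 s


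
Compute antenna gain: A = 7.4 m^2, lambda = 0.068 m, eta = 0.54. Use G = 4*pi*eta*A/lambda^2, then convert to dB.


G_linear = 4*pi*0.54*7.4/0.068^2 = 10859.69
G_dB = 10*log10(10859.69) = 40.4 dB

40.4 dB


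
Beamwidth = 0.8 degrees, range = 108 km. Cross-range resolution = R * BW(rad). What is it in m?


BW_rad = 0.013962634
CR = 108000 * 0.013962634 = 1508.0 m

1508.0 m


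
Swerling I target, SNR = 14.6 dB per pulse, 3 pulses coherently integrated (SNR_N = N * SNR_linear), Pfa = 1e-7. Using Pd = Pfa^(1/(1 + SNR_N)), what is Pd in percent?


SNR_lin = 10^(14.6/10) = 28.84032
SNR_N = 3 * 28.84032 = 86.52096
1/(1 + SNR_N) = 1/87.52096 = 0.0114258
Pd = (1e-7)^0.0114258 = 0.8318
Pd = 83.2%

83.2%


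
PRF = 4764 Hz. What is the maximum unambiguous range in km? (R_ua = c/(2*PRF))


R_ua = 3e8 / (2 * 4764) = 31486.1 m = 31.5 km

31.5 km


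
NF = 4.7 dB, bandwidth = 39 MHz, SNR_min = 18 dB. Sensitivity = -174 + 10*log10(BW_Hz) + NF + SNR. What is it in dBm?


10*log10(39000000.0) = 75.91
S = -174 + 75.91 + 4.7 + 18 = -75.4 dBm

-75.4 dBm


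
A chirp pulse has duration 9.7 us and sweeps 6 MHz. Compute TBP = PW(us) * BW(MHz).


TBP = 9.7 * 6 = 58.2

58.2


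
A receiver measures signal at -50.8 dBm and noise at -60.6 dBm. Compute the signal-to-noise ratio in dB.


SNR = -50.8 - (-60.6) = 9.8 dB

9.8 dB


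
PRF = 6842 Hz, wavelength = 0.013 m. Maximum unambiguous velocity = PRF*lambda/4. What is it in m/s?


V_ua = 6842 * 0.013 / 4 = 22.2 m/s

22.2 m/s


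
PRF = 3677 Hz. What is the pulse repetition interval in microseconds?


PRI = 1/3677 = 0.0002719608 s = 272.0 us

272.0 us


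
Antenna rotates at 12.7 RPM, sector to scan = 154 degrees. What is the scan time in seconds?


t = 154 / (12.7 * 360) * 60 = 2.02 s

2.02 s


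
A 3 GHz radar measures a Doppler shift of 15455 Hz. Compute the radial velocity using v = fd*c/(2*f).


v = 15455 * 3e8 / (2 * 3000000000.0) = 772.8 m/s

772.8 m/s


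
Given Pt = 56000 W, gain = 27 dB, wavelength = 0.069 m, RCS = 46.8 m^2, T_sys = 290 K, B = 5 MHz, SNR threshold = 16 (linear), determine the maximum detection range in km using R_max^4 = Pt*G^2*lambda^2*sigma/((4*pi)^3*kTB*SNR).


G_lin = 10^(27/10) = 501.187234
R^4 = 56000 * 501.187234^2 * 0.069^2 * 46.8 / ((4*pi)^3 * 1.38e-23 * 290 * 5000000.0 * 16)
R^4 = 4.93328e18 m^4
R_max = (4.93328e18)^(1/4) = 47128.5 m = 47.1 km

47.1 km


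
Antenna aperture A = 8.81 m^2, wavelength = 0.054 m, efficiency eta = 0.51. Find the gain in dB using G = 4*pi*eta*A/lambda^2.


G_linear = 4*pi*0.51*8.81/0.054^2 = 19362.81
G_dB = 10*log10(19362.81) = 42.9 dB

42.9 dB


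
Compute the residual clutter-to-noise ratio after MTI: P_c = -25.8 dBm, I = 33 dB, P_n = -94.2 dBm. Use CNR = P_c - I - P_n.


CNR = -25.8 - 33 - (-94.2) = 35.4 dB

35.4 dB


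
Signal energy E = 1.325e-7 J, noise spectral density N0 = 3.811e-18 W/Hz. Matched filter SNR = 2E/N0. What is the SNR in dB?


SNR_lin = 2 * 1.325e-7 / 3.811e-18 = 6.954e10
SNR_dB = 10*log10(6.954e10) = 108.4 dB

108.4 dB


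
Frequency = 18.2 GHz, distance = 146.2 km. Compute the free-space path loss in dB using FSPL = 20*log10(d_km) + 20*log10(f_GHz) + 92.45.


20*log10(146.2) = 43.3
20*log10(18.2) = 25.2
FSPL = 161.0 dB

161.0 dB


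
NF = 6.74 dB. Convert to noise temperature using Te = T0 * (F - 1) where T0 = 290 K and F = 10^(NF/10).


NF_lin = 10^(6.74/10) = 4.72063
Te = 290 * (4.72063 - 1) = 1079.0 K

1079.0 K


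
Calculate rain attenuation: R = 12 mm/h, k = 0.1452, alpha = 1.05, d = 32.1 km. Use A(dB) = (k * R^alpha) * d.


gamma = 0.1452 * 12^1.05 = 1.972908 dB/km
A = 1.972908 * 32.1 = 63.33 dB

63.33 dB


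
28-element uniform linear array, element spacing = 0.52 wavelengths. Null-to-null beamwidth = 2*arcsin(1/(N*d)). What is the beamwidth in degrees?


1/(N*d) = 1/(28*0.52) = 0.068681
BW = 2*arcsin(0.068681) = 7.9 degrees

7.9 degrees


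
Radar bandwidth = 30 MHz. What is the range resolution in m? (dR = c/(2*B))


dR = 3e8 / (2 * 30000000.0) = 5.0 m

5.0 m


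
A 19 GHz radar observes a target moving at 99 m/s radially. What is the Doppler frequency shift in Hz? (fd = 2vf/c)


fd = 2 * 99 * 19000000000.0 / 3e8 = 12540.0 Hz

12540.0 Hz


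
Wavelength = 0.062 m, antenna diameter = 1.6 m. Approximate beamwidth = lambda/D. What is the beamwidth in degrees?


BW_rad = 0.062 / 1.6 = 0.03875
BW_deg = 2.22 degrees

2.22 degrees


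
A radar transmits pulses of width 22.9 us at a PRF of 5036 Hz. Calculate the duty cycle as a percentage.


DC = 22.9e-6 * 5036 * 100 = 11.53%

11.53%


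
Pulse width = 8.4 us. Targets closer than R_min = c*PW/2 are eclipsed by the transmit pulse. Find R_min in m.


R_min = 3e8 * 8.4e-6 / 2 = 1260.0 m

1260.0 m


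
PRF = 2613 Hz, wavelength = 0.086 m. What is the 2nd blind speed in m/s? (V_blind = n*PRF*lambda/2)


V_blind = 2 * 2613 * 0.086 / 2 = 224.7 m/s

224.7 m/s


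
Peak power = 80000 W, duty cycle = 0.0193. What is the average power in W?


P_avg = 80000 * 0.0193 = 1544.0 W

1544.0 W


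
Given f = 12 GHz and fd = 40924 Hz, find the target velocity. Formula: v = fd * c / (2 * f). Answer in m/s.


v = 40924 * 3e8 / (2 * 12000000000.0) = 511.6 m/s

511.6 m/s


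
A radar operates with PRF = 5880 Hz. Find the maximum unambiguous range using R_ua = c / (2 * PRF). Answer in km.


R_ua = 3e8 / (2 * 5880) = 25510.2 m = 25.5 km

25.5 km


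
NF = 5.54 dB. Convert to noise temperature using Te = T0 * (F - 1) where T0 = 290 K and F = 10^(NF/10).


NF_lin = 10^(5.54/10) = 3.580964
Te = 290 * (3.580964 - 1) = 748.5 K

748.5 K


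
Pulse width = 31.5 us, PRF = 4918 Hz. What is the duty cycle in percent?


DC = 31.5e-6 * 4918 * 100 = 15.49%

15.49%


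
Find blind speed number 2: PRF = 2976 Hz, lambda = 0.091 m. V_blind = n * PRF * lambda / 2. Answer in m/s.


V_blind = 2 * 2976 * 0.091 / 2 = 270.8 m/s

270.8 m/s


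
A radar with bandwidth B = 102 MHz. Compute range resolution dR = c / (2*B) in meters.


dR = 3e8 / (2 * 102000000.0) = 1.47 m

1.47 m


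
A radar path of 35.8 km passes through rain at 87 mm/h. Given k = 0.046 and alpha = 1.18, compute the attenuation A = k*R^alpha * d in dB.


gamma = 0.046 * 87^1.18 = 8.941092 dB/km
A = 8.941092 * 35.8 = 320.09 dB

320.09 dB


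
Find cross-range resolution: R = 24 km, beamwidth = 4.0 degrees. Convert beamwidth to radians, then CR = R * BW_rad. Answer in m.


BW_rad = 0.06981317
CR = 24000 * 0.06981317 = 1675.5 m

1675.5 m


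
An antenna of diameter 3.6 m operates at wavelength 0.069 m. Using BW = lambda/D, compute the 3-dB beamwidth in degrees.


BW_rad = 0.069 / 3.6 = 0.019167
BW_deg = 1.1 degrees

1.1 degrees


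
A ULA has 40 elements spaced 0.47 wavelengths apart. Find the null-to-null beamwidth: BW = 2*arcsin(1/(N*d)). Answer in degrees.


1/(N*d) = 1/(40*0.47) = 0.053191
BW = 2*arcsin(0.053191) = 6.1 degrees

6.1 degrees


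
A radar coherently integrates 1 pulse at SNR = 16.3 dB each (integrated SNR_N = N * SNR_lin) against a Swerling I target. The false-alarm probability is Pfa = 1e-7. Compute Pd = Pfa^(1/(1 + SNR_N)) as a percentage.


SNR_lin = 10^(16.3/10) = 42.65795
SNR_N = 1 * 42.65795 = 42.65795
1/(1 + SNR_N) = 1/43.65795 = 0.0229053
Pd = (1e-7)^0.0229053 = 0.69129
Pd = 69.1%

69.1%


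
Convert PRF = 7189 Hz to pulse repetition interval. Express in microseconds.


PRI = 1/7189 = 0.0001391014 s = 139.1 us

139.1 us


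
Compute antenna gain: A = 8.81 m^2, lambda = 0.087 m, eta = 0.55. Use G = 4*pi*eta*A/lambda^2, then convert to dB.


G_linear = 4*pi*0.55*8.81/0.087^2 = 8044.7
G_dB = 10*log10(8044.7) = 39.1 dB

39.1 dB


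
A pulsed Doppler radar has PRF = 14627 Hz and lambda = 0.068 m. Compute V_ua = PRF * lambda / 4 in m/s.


V_ua = 14627 * 0.068 / 4 = 248.7 m/s

248.7 m/s


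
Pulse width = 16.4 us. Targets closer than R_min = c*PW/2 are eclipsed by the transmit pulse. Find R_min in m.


R_min = 3e8 * 16.4e-6 / 2 = 2460.0 m

2460.0 m


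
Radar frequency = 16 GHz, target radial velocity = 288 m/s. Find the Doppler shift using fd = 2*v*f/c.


fd = 2 * 288 * 16000000000.0 / 3e8 = 30720.0 Hz

30720.0 Hz


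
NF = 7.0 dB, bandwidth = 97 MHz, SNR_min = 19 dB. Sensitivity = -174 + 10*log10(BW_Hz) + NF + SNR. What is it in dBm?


10*log10(97000000.0) = 79.87
S = -174 + 79.87 + 7.0 + 19 = -68.1 dBm

-68.1 dBm


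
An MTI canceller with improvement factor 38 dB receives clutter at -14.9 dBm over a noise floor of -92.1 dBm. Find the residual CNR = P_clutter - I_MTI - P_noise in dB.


CNR = -14.9 - 38 - (-92.1) = 39.2 dB

39.2 dB


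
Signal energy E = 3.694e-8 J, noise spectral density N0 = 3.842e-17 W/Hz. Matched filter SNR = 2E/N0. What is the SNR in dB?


SNR_lin = 2 * 3.694e-8 / 3.842e-17 = 1.923e9
SNR_dB = 10*log10(1.923e9) = 92.8 dB

92.8 dB


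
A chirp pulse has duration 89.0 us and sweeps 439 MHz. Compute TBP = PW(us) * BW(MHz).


TBP = 89.0 * 439 = 39071.0

39071.0


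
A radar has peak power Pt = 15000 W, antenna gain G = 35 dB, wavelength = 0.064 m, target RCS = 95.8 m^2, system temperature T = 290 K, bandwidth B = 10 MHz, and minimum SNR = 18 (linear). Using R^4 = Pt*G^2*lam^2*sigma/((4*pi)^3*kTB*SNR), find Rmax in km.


G_lin = 10^(35/10) = 3162.27766
R^4 = 15000 * 3162.27766^2 * 0.064^2 * 95.8 / ((4*pi)^3 * 1.38e-23 * 290 * 10000000.0 * 18)
R^4 = 4.11754e19 m^4
R_max = (4.11754e19)^(1/4) = 80105.0 m = 80.1 km

80.1 km


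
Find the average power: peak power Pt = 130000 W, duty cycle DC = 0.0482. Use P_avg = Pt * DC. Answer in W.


P_avg = 130000 * 0.0482 = 6266.0 W

6266.0 W


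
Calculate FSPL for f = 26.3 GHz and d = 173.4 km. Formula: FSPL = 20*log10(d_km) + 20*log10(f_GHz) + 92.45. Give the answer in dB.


20*log10(173.4) = 44.78
20*log10(26.3) = 28.4
FSPL = 165.6 dB

165.6 dB


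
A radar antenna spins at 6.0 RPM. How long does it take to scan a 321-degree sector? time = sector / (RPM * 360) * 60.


t = 321 / (6.0 * 360) * 60 = 8.92 s

8.92 s


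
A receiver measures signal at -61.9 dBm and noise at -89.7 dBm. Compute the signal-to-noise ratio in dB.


SNR = -61.9 - (-89.7) = 27.8 dB

27.8 dB


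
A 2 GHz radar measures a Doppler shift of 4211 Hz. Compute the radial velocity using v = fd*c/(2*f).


v = 4211 * 3e8 / (2 * 2000000000.0) = 315.8 m/s

315.8 m/s


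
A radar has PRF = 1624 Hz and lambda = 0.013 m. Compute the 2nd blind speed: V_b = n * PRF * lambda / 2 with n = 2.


V_blind = 2 * 1624 * 0.013 / 2 = 21.1 m/s

21.1 m/s


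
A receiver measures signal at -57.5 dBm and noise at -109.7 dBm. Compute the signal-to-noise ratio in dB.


SNR = -57.5 - (-109.7) = 52.2 dB

52.2 dB


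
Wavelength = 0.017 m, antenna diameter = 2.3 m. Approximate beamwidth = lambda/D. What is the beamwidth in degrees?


BW_rad = 0.017 / 2.3 = 0.007391
BW_deg = 0.42 degrees

0.42 degrees


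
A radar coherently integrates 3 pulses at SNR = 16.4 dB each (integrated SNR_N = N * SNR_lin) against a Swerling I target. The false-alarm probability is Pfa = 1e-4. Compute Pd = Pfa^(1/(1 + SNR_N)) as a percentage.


SNR_lin = 10^(16.4/10) = 43.65158
SNR_N = 3 * 43.65158 = 130.95474
1/(1 + SNR_N) = 1/131.95474 = 0.0075784
Pd = (1e-4)^0.0075784 = 0.93258
Pd = 93.3%

93.3%


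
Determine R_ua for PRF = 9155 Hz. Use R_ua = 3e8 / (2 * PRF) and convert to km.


R_ua = 3e8 / (2 * 9155) = 16384.5 m = 16.4 km

16.4 km


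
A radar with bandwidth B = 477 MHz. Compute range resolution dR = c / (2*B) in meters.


dR = 3e8 / (2 * 477000000.0) = 0.31 m

0.31 m


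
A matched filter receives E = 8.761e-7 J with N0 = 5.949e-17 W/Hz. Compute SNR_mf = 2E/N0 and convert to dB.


SNR_lin = 2 * 8.761e-7 / 5.949e-17 = 2.945e10
SNR_dB = 10*log10(2.945e10) = 104.7 dB

104.7 dB


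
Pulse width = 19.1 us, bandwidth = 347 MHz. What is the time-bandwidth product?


TBP = 19.1 * 347 = 6627.7

6627.7


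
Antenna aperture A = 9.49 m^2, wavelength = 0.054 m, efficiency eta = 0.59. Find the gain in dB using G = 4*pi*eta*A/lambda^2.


G_linear = 4*pi*0.59*9.49/0.054^2 = 24129.07
G_dB = 10*log10(24129.07) = 43.8 dB

43.8 dB


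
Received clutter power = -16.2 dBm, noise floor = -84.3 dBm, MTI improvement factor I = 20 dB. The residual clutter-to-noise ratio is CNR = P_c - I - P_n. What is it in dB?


CNR = -16.2 - 20 - (-84.3) = 48.1 dB

48.1 dB


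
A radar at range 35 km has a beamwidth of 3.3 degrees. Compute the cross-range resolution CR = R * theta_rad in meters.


BW_rad = 0.057595865
CR = 35000 * 0.057595865 = 2015.9 m

2015.9 m


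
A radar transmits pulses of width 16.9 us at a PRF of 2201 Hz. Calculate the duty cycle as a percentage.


DC = 16.9e-6 * 2201 * 100 = 3.72%

3.72%


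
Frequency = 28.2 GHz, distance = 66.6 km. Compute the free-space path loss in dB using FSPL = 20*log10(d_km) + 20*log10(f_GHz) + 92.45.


20*log10(66.6) = 36.47
20*log10(28.2) = 29.0
FSPL = 157.9 dB

157.9 dB


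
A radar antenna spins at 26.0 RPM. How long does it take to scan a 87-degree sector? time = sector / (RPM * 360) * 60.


t = 87 / (26.0 * 360) * 60 = 0.56 s

0.56 s


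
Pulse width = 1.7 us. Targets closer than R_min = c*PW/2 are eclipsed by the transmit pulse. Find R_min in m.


R_min = 3e8 * 1.7e-6 / 2 = 255.0 m

255.0 m


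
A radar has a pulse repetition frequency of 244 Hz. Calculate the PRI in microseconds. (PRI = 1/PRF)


PRI = 1/244 = 0.0040983607 s = 4098.4 us

4098.4 us


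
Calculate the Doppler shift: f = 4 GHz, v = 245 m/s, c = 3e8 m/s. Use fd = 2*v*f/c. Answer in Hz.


fd = 2 * 245 * 4000000000.0 / 3e8 = 6533.3 Hz

6533.3 Hz


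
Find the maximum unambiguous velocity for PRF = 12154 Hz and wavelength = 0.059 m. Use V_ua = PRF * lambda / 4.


V_ua = 12154 * 0.059 / 4 = 179.3 m/s

179.3 m/s


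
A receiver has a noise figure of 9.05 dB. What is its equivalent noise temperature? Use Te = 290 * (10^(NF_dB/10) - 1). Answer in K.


NF_lin = 10^(9.05/10) = 8.035261
Te = 290 * (8.035261 - 1) = 2040.2 K

2040.2 K


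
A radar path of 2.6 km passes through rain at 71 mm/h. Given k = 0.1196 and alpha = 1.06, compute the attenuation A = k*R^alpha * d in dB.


gamma = 0.1196 * 71^1.06 = 10.966424 dB/km
A = 10.966424 * 2.6 = 28.51 dB

28.51 dB


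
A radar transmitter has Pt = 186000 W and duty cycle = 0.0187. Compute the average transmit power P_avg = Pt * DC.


P_avg = 186000 * 0.0187 = 3478.2 W

3478.2 W


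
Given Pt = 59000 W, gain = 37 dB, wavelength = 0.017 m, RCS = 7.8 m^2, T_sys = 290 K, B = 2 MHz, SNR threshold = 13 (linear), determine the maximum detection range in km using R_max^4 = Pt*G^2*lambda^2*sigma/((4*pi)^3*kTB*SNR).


G_lin = 10^(37/10) = 5011.872336
R^4 = 59000 * 5011.872336^2 * 0.017^2 * 7.8 / ((4*pi)^3 * 1.38e-23 * 290 * 2000000.0 * 13)
R^4 = 1.61795e19 m^4
R_max = (1.61795e19)^(1/4) = 63422.2 m = 63.4 km

63.4 km


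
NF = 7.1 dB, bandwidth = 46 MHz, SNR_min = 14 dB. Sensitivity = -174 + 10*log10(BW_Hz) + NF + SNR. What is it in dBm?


10*log10(46000000.0) = 76.63
S = -174 + 76.63 + 7.1 + 14 = -76.3 dBm

-76.3 dBm


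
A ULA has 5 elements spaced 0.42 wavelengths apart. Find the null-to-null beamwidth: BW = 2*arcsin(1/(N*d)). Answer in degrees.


1/(N*d) = 1/(5*0.42) = 0.47619
BW = 2*arcsin(0.47619) = 56.9 degrees

56.9 degrees


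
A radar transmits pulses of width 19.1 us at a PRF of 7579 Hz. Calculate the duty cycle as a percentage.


DC = 19.1e-6 * 7579 * 100 = 14.48%

14.48%


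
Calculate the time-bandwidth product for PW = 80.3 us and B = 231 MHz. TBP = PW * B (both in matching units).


TBP = 80.3 * 231 = 18549.3

18549.3


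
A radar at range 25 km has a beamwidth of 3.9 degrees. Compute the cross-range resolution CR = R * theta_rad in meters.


BW_rad = 0.068067841
CR = 25000 * 0.068067841 = 1701.7 m

1701.7 m


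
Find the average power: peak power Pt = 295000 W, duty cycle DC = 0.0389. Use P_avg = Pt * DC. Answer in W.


P_avg = 295000 * 0.0389 = 11475.5 W

11475.5 W


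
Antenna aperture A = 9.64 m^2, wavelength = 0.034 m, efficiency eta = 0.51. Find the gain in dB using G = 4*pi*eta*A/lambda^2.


G_linear = 4*pi*0.51*9.64/0.034^2 = 53444.04
G_dB = 10*log10(53444.04) = 47.3 dB

47.3 dB


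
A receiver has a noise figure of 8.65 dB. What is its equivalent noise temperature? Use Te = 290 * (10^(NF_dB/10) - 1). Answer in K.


NF_lin = 10^(8.65/10) = 7.328245
Te = 290 * (7.328245 - 1) = 1835.2 K

1835.2 K


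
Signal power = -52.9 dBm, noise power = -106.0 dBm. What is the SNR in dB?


SNR = -52.9 - (-106.0) = 53.1 dB

53.1 dB


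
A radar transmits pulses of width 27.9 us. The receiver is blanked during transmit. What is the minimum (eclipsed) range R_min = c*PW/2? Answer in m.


R_min = 3e8 * 27.9e-6 / 2 = 4185.0 m

4185.0 m


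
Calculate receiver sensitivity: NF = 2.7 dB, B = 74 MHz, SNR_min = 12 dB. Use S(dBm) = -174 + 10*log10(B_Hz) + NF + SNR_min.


10*log10(74000000.0) = 78.69
S = -174 + 78.69 + 2.7 + 12 = -80.6 dBm

-80.6 dBm


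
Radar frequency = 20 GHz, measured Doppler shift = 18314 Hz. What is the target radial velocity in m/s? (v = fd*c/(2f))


v = 18314 * 3e8 / (2 * 20000000000.0) = 137.4 m/s

137.4 m/s


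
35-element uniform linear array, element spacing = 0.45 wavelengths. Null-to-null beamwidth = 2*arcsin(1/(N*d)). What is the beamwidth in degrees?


1/(N*d) = 1/(35*0.45) = 0.063492
BW = 2*arcsin(0.063492) = 7.3 degrees

7.3 degrees


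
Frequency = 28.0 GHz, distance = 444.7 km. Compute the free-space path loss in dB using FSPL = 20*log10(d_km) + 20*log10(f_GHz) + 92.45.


20*log10(444.7) = 52.96
20*log10(28.0) = 28.94
FSPL = 174.4 dB

174.4 dB


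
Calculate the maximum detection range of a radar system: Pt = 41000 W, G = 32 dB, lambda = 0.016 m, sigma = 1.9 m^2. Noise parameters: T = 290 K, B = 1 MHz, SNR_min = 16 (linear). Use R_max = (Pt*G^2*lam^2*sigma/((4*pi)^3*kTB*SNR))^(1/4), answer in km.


G_lin = 10^(32/10) = 1584.893192
R^4 = 41000 * 1584.893192^2 * 0.016^2 * 1.9 / ((4*pi)^3 * 1.38e-23 * 290 * 1000000.0 * 16)
R^4 = 3.94231e17 m^4
R_max = (3.94231e17)^(1/4) = 25057.5 m = 25.1 km

25.1 km


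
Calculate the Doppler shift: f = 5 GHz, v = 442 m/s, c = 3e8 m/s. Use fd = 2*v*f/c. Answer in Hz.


fd = 2 * 442 * 5000000000.0 / 3e8 = 14733.3 Hz

14733.3 Hz


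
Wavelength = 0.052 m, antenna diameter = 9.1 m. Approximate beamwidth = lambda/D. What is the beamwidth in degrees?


BW_rad = 0.052 / 9.1 = 0.005714
BW_deg = 0.33 degrees

0.33 degrees


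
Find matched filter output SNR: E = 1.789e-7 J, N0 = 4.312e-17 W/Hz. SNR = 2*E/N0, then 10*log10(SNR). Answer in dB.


SNR_lin = 2 * 1.789e-7 / 4.312e-17 = 8.298e9
SNR_dB = 10*log10(8.298e9) = 99.2 dB

99.2 dB


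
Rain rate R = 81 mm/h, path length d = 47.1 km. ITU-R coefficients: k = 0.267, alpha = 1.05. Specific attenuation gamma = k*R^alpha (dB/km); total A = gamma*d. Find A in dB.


gamma = 0.267 * 81^1.05 = 26.941423 dB/km
A = 26.941423 * 47.1 = 1268.94 dB

1268.94 dB


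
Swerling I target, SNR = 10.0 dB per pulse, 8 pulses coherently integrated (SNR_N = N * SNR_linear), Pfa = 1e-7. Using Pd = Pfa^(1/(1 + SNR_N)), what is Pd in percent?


SNR_lin = 10^(10.0/10) = 10.0
SNR_N = 8 * 10.0 = 80.0
1/(1 + SNR_N) = 1/81.0 = 0.0123457
Pd = (1e-7)^0.0123457 = 0.81956
Pd = 82.0%

82.0%


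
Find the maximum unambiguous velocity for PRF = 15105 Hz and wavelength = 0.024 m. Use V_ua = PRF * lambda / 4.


V_ua = 15105 * 0.024 / 4 = 90.6 m/s

90.6 m/s


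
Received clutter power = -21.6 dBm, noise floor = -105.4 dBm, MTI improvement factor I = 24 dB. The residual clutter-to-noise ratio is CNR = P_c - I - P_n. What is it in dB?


CNR = -21.6 - 24 - (-105.4) = 59.8 dB

59.8 dB


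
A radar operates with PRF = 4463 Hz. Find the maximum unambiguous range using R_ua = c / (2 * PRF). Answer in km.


R_ua = 3e8 / (2 * 4463) = 33609.7 m = 33.6 km

33.6 km


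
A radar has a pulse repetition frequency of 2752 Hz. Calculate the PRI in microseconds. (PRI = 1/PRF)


PRI = 1/2752 = 0.0003633721 s = 363.4 us

363.4 us


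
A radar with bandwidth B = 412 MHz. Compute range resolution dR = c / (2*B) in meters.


dR = 3e8 / (2 * 412000000.0) = 0.36 m

0.36 m


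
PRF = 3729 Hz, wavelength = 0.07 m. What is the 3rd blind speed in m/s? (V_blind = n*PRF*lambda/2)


V_blind = 3 * 3729 * 0.07 / 2 = 391.5 m/s

391.5 m/s


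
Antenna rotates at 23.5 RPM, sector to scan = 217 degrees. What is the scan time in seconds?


t = 217 / (23.5 * 360) * 60 = 1.54 s

1.54 s


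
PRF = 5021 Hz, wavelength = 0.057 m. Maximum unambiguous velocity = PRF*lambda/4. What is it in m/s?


V_ua = 5021 * 0.057 / 4 = 71.5 m/s

71.5 m/s


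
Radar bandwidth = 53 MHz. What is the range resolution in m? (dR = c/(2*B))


dR = 3e8 / (2 * 53000000.0) = 2.83 m

2.83 m


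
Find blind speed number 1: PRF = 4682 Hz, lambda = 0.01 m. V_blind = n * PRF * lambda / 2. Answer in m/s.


V_blind = 1 * 4682 * 0.01 / 2 = 23.4 m/s

23.4 m/s


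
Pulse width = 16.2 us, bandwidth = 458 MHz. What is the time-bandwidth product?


TBP = 16.2 * 458 = 7419.6

7419.6


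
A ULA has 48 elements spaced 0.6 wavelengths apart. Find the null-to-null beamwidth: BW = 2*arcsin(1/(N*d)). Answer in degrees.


1/(N*d) = 1/(48*0.6) = 0.034722
BW = 2*arcsin(0.034722) = 4.0 degrees

4.0 degrees


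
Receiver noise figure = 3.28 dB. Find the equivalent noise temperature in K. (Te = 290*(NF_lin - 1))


NF_lin = 10^(3.28/10) = 2.128139
Te = 290 * (2.128139 - 1) = 327.2 K

327.2 K


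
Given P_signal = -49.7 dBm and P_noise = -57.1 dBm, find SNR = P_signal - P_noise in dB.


SNR = -49.7 - (-57.1) = 7.4 dB

7.4 dB


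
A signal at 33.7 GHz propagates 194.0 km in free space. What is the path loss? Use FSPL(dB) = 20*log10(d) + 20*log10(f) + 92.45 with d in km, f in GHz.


20*log10(194.0) = 45.76
20*log10(33.7) = 30.55
FSPL = 168.8 dB

168.8 dB


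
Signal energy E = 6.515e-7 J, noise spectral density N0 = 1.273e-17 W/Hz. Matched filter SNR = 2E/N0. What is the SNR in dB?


SNR_lin = 2 * 6.515e-7 / 1.273e-17 = 1.024e11
SNR_dB = 10*log10(1.024e11) = 110.1 dB

110.1 dB


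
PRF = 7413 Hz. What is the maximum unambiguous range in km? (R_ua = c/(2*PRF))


R_ua = 3e8 / (2 * 7413) = 20234.7 m = 20.2 km

20.2 km


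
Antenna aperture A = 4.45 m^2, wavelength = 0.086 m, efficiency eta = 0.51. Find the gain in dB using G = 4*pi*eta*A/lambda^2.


G_linear = 4*pi*0.51*4.45/0.086^2 = 3856.05
G_dB = 10*log10(3856.05) = 35.9 dB

35.9 dB


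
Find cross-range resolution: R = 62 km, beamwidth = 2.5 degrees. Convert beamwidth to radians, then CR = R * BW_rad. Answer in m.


BW_rad = 0.043633231
CR = 62000 * 0.043633231 = 2705.3 m

2705.3 m


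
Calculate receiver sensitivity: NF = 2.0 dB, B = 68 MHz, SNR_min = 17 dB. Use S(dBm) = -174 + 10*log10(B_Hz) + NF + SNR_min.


10*log10(68000000.0) = 78.33
S = -174 + 78.33 + 2.0 + 17 = -76.7 dBm

-76.7 dBm


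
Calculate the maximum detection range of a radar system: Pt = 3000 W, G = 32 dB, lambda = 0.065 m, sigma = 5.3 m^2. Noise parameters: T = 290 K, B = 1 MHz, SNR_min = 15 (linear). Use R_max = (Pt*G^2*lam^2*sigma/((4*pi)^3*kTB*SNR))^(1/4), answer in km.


G_lin = 10^(32/10) = 1584.893192
R^4 = 3000 * 1584.893192^2 * 0.065^2 * 5.3 / ((4*pi)^3 * 1.38e-23 * 290 * 1000000.0 * 15)
R^4 = 1.41653e18 m^4
R_max = (1.41653e18)^(1/4) = 34499.0 m = 34.5 km

34.5 km


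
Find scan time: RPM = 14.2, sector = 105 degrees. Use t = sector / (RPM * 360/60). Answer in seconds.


t = 105 / (14.2 * 360) * 60 = 1.23 s

1.23 s


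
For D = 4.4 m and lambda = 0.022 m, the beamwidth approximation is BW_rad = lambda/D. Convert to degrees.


BW_rad = 0.022 / 4.4 = 0.005
BW_deg = 0.29 degrees

0.29 degrees
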